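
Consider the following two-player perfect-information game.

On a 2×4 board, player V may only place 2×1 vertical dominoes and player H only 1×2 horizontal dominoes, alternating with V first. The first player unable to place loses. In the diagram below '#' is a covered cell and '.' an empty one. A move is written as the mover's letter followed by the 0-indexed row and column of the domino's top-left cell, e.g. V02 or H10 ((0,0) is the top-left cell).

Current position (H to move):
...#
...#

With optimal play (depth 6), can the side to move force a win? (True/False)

p1 H@[...#/...#]: H00[##.#/...#]+1* H01[.###/...#]+1 H10[...#/##.#]+1 H11[...#/.###]+1
p2 V@[##.#/...#]: V02[####/..##]-1*
p3 H@[####/..##]: H10[####/####]+1*
p4 V@[####/####] terminal -1; root [...#/...#] d6

H winning at [...#/...#]: True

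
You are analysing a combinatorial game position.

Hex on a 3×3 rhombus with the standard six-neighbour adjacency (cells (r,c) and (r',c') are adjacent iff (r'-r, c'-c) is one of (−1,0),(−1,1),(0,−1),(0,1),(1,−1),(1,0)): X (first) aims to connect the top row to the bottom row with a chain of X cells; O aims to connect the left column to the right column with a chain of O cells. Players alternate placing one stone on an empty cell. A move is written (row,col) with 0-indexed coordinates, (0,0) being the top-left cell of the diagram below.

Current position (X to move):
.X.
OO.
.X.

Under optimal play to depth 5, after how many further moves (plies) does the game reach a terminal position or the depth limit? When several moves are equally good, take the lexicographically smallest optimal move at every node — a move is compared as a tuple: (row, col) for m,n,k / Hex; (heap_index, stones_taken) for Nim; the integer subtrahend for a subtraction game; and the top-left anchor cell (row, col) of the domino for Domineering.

p1 X@[.X./OO./.X.]: (0,0)[XX./OO./.X.]-1* (0,2)[.XX/OO./.X.]-1 (1,2)[.X./OOX/.X.]-1 (2,0)[.X./OO./XX.]-1 (2,2)[.X./OO./.XX]-1
p2 O@[XX./OO./.X.]: (0,2)[XXO/OO./.X.]+1* (1,2)[XX./OOO/.X.]+1 (2,0)[XX./OO./OX.]+1 (2,2)[XX./OO./.XO]+1
p3 X@[XXO/OO./.X.] terminal -1; root [.X./OO./.X.] d5

PV length from [.X./OO./.X.]: 2 plies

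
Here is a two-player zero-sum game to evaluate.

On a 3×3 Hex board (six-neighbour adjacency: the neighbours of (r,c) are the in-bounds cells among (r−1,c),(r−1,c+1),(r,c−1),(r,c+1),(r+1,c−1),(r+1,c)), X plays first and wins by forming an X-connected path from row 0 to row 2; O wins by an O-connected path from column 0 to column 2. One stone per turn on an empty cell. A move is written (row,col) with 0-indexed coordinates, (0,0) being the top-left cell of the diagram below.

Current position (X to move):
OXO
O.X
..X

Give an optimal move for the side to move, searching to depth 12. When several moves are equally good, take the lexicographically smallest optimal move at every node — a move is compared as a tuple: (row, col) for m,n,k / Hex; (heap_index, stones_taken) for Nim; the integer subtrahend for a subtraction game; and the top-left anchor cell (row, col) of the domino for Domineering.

X's best at [OXO/O.X/..X]: (1,1)

[OXO/O.X/..X] X move#1: (1,1):+1/OXO/OXX/..X*, (2,0):-1/OXO/O.X/X.X, (2,1):-1/OXO/O.X/.XX
[OXO/OXX/..X] end (terminal -1, O#2); searched OXO/O.X/..X to 12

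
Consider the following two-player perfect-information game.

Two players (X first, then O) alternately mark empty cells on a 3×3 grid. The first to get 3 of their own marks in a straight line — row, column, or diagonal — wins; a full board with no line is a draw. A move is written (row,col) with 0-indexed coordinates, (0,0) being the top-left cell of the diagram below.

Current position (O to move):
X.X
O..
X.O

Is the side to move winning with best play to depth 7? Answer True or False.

p1 O@[X.X/O../X.O]: (0,1)[XOX/O../X.O]-1* (1,1)[X.X/OO./X.O]-1 (1,2)[X.X/O.O/X.O]-1 (2,1)[X.X/O../XOO]-1
p2 X@[XOX/O../X.O]: (1,1)[XOX/OX./X.O]+1* (1,2)[XOX/O.X/X.O]+0 (2,1)[XOX/O../XXO]+0
p3 O@[XOX/OX./X.O] terminal -1; root [X.X/O../X.O] d7

O winning at [X.X/O../X.O]: False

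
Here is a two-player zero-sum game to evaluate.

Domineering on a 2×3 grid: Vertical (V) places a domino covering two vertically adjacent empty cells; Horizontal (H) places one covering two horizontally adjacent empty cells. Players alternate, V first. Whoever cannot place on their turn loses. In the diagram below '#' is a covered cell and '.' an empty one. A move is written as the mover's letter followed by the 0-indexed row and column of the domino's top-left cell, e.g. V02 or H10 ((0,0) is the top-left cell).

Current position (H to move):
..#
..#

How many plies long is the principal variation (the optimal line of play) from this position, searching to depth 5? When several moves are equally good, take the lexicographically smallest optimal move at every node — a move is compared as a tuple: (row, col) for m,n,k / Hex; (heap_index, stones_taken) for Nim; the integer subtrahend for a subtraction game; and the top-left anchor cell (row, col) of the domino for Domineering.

PV length from [..#/..#]: 1 ply

p1 H@[..#/..#]: H00[###/..#]+1* H10[..#/###]+1
p2 V@[###/..#] terminal -1; root [..#/..#] d5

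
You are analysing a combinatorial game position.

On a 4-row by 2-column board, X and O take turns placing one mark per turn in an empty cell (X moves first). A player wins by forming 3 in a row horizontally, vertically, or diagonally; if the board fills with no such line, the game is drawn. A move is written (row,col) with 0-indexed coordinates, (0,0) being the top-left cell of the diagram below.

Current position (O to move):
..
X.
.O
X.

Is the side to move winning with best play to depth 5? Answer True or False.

O winning at [../X./.O/X.]: False

ply 1, O at ../X./.O/X. | (0,0)=-1→O./X./.O/X.; (0,1)=-1→.O/X./.O/X.; (1,1)=-1→../XO/.O/X.; (2,0)=+0→../X./OO/X.*; (3,1)=-1→../X./.O/XO
ply 2, X at ../X./OO/X. | (0,0)=-1→X./X./OO/X.; (0,1)=+0→.X/X./OO/X.*; (1,1)=+0→../XX/OO/X.; (3,1)=+0→../X./OO/XX
ply 3, O at .X/X./OO/X. | (0,0)=+0→OX/X./OO/X.*; (1,1)=+0→.X/XO/OO/X.; (3,1)=+0→.X/X./OO/XO
ply 4, X at OX/X./OO/X. | (1,1)=+0→OX/XX/OO/X.*; (3,1)=+0→OX/X./OO/XX
ply 5, O at OX/XX/OO/X. | (3,1)=+0→OX/XX/OO/XO*
ply 6: OX/XX/OO/XO is terminal +0 (X); from ../X./.O/X. depth 5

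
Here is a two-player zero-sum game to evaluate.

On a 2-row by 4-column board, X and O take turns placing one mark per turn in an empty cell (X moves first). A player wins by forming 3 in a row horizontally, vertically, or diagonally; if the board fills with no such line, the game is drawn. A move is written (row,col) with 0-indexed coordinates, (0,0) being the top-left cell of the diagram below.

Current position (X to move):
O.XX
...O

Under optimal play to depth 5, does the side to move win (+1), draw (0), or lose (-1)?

p1 X@[O.XX/...O]: (0,1)[OXXX/...O]+1* (1,0)[O.XX/X..O]+0 (1,1)[O.XX/.X.O]+0 (1,2)[O.XX/..XO]+0
p2 O@[OXXX/...O] terminal -1; root [O.XX/...O] d5

value(O.XX/...O, X) = +1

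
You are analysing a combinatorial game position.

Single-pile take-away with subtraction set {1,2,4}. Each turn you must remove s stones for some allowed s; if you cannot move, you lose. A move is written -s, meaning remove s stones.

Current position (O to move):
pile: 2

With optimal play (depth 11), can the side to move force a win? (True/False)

O winning at [2]: True

ply 1, O at 2 | -1=-1→1; -2=+1→0*
ply 2: 0 is terminal -1 (X); from 2 depth 11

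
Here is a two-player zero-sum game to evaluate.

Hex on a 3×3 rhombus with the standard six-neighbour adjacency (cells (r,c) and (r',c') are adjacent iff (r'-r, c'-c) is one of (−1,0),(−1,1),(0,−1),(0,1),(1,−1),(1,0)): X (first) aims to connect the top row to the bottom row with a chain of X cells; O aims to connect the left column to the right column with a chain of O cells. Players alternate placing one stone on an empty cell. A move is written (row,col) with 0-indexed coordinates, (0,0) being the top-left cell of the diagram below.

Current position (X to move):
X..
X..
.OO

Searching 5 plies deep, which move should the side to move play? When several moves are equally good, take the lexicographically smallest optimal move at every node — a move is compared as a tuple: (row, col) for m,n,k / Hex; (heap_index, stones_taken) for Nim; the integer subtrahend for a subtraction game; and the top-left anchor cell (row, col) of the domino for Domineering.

p1 X@[X../X../.OO]: (0,1)[XX./X../.OO]-1 (0,2)[X.X/X../.OO]-1 (1,1)[X../XX./.OO]-1 (1,2)[X../X.X/.OO]-1 (2,0)[X../X../XOO]+1*
p2 O@[X../X../XOO] terminal -1; root [X../X../.OO] d5

X's best at [X../X../.OO]: (2,0)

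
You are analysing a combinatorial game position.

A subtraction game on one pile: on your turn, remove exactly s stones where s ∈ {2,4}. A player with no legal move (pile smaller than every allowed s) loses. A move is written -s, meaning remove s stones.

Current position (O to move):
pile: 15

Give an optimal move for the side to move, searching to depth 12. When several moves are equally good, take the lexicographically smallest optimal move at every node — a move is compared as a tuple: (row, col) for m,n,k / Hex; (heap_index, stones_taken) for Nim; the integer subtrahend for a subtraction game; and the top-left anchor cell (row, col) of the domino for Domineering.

O's best at [15]: -2

p1 O@[15]: -2[13]+1* -4[11]-1
p2 X@[13]: -2[11]-1* -4[9]-1
p3 O@[11]: -2[9]-1 -4[7]+1*
p4 X@[7]: -2[5]-1* -4[3]-1
p5 O@[5]: -2[3]-1 -4[1]+1*
p6 X@[1] terminal -1; root [15] d12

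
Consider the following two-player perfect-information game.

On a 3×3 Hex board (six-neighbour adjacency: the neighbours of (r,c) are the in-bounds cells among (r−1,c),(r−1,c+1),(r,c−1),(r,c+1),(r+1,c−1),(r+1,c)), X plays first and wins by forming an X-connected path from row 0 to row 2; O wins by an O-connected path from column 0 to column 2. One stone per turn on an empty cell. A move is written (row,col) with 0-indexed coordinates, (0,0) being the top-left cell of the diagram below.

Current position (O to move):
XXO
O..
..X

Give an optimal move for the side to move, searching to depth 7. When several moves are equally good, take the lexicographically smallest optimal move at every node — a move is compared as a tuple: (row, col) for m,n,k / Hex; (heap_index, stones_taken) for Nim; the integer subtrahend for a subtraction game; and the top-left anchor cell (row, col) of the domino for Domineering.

p1 O@[XXO/O../..X]: (1,1)[XXO/OO./..X]+1* (1,2)[XXO/O.O/..X]-1 (2,0)[XXO/O../O.X]-1 (2,1)[XXO/O../.OX]-1
p2 X@[XXO/OO./..X] terminal -1; root [XXO/O../..X] d7

O's best at [XXO/O../..X]: (1,1)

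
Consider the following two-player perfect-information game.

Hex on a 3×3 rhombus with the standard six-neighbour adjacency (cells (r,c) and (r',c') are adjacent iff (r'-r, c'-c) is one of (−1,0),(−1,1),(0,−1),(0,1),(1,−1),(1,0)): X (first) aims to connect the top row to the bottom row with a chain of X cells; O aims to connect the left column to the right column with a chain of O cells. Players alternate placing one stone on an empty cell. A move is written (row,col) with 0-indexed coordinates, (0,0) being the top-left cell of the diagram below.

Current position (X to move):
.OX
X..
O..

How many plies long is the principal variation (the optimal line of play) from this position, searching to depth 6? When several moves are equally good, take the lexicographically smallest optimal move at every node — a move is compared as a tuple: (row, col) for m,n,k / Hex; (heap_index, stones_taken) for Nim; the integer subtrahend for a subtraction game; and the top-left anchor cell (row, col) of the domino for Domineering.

PV length from [.OX/X../O..]: 5 plies

[.OX/X../O..] X move#1: (0,0):-1/XOX/X../O.., (1,1):-1/.OX/XX./O.., (1,2):+1/.OX/X.X/O..*, (2,1):+1/.OX/X../OX., (2,2):-1/.OX/X../O.X
[.OX/X.X/O..] O move#2: (0,0):-1/OOX/X.X/O..*, (1,1):-1/.OX/XOX/O.., (2,1):-1/.OX/X.X/OO., (2,2):-1/.OX/X.X/O.O
[OOX/X.X/O..] X move#3: (1,1):+1/OOX/XXX/O..*, (2,1):+1/OOX/X.X/OX., (2,2):+1/OOX/X.X/O.X
[OOX/XXX/O..] O move#4: (2,1):-1/OOX/XXX/OO.*, (2,2):-1/OOX/XXX/O.O
[OOX/XXX/OO.] X move#5: (2,2):+1/OOX/XXX/OOX*
[OOX/XXX/OOX] end (terminal -1, O#6); searched .OX/X../O.. to 6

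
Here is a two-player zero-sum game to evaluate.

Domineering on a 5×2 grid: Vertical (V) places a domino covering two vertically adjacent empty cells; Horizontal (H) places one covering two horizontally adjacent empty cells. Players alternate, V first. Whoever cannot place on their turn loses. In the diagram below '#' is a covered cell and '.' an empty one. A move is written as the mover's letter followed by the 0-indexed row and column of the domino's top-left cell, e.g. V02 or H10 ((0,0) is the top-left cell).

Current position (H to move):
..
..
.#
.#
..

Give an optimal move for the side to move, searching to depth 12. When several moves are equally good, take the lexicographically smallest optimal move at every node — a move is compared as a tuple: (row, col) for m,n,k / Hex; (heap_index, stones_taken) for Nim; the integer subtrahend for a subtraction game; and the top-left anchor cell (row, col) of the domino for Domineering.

[../../.#/.#/..] H move#1: H00:+1/##/../.#/.#/..*, H10:+1/../##/.#/.#/.., H40:-1/../../.#/.#/##
[##/../.#/.#/..] V move#2: V10:-1/##/#./##/.#/..*, V20:-1/##/../##/##/.., V30:-1/##/../.#/##/#.
[##/#./##/.#/..] H move#3: H40:+1/##/#./##/.#/##*
[##/#./##/.#/##] end (terminal -1, V#4); searched ../../.#/.#/.. to 12

H's best at [../../.#/.#/..]: H00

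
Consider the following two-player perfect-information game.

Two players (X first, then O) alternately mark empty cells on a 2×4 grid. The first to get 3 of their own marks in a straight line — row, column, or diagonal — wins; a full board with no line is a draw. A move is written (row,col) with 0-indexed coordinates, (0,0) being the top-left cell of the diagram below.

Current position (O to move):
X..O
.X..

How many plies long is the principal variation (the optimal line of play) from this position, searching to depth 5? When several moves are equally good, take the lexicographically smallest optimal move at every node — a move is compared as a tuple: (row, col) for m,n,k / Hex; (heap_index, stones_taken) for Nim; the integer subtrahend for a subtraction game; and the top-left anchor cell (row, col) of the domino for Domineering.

PV length from [X..O/.X..]: 5 plies

[X..O/.X..] O move#1: (0,1):+0/XO.O/.X..*, (0,2):+0/X.OO/.X.., (1,0):+0/X..O/OX.., (1,2):+0/X..O/.XO., (1,3):+0/X..O/.X.O
[XO.O/.X..] X move#2: (0,2):+0/XOXO/.X..*, (1,0):-1/XO.O/XX.., (1,2):-1/XO.O/.XX., (1,3):-1/XO.O/.X.X
[XOXO/.X..] O move#3: (1,0):+0/XOXO/OX..*, (1,2):+0/XOXO/.XO., (1,3):+0/XOXO/.X.O
[XOXO/OX..] X move#4: (1,2):+0/XOXO/OXX.*, (1,3):+0/XOXO/OX.X
[XOXO/OXX.] O move#5: (1,3):+0/XOXO/OXXO*
[XOXO/OXXO] end (terminal +0, X#6); searched X..O/.X.. to 5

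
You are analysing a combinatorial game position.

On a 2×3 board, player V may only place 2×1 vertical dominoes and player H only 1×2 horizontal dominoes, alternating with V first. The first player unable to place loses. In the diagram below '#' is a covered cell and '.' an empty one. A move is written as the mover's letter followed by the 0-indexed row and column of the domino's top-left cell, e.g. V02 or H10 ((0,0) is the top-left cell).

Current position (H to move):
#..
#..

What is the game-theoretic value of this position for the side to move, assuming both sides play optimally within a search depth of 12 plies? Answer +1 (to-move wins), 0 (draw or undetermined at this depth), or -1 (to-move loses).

value(#../#.., H) = +1

ply 1, H at #../#.. | H01=+1→###/#..*; H11=+1→#../###
ply 2: ###/#.. is terminal -1 (V); from #../#.. depth 12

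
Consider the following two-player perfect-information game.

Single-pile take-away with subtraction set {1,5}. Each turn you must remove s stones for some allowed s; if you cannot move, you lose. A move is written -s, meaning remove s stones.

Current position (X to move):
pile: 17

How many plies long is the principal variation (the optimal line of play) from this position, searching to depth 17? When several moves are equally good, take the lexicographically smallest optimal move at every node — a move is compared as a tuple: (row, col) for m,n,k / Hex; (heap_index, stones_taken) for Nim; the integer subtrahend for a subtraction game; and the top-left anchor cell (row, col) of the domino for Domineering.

PV length from [17]: 17 plies

[17] X move#1: -1:+1/16*, -5:+1/12
[16] O move#2: -1:-1/15*, -5:-1/11
[15] X move#3: -1:+1/14*, -5:+1/10
[14] O move#4: -1:-1/13*, -5:-1/9
[13] X move#5: -1:+1/12*, -5:+1/8
[12] O move#6: -1:-1/11*, -5:-1/7
[11] X move#7: -1:+1/10*, -5:+1/6
[10] O move#8: -1:-1/9*, -5:-1/5
[9] X move#9: -1:+1/8*, -5:+1/4
[8] O move#10: -1:-1/7*, -5:-1/3
[7] X move#11: -1:+1/6*, -5:+1/2
[6] O move#12: -1:-1/5*, -5:-1/1
[5] X move#13: -1:+1/4*, -5:+1/0
[4] O move#14: -1:-1/3*
[3] X move#15: -1:+1/2*
[2] O move#16: -1:-1/1*
[1] X move#17: -1:+1/0*
[0] end (terminal -1, O#18); searched 17 to 17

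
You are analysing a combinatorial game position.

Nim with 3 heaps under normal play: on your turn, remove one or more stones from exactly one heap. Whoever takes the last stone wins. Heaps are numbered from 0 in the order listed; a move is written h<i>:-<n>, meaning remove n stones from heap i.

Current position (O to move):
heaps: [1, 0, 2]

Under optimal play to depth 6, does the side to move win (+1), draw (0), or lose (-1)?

[(1,0,2)] O move#1: h0:-1:-1/(0,0,2), h2:-1:+1/(1,0,1)*, h2:-2:-1/(1,0,0)
[(1,0,1)] X move#2: h0:-1:-1/(0,0,1)*, h2:-1:-1/(1,0,0)
[(0,0,1)] O move#3: h2:-1:+1/(0,0,0)*
[(0,0,0)] end (terminal -1, X#4); searched (1,0,2) to 6

value((1,0,2), O) = +1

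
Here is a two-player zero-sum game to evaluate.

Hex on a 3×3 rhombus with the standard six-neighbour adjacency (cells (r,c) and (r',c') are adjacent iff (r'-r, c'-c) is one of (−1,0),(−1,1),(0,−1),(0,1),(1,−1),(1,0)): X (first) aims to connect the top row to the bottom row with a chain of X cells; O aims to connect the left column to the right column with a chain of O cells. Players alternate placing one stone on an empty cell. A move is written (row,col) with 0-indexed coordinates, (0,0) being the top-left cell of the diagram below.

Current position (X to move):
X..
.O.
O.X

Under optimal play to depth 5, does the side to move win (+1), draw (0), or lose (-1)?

value(X../.O./O.X, X) = -1

[X../.O./O.X] X move#1: (0,1):-1/XX./.O./O.X*, (0,2):-1/X.X/.O./O.X, (1,0):-1/X../XO./O.X, (1,2):-1/X../.OX/O.X, (2,1):-1/X../.O./OXX
[XX./.O./O.X] O move#2: (0,2):+1/XXO/.O./O.X*, (1,0):+1/XX./OO./O.X, (1,2):+1/XX./.OO/O.X, (2,1):+1/XX./.O./OOX
[XXO/.O./O.X] end (terminal -1, X#3); searched X../.O./O.X to 5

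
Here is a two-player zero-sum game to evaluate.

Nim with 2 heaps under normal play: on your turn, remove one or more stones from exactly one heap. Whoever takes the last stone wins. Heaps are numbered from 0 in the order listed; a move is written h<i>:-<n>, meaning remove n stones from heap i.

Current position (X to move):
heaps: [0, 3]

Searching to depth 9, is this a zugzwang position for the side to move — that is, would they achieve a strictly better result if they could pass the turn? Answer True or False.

p1 X@[(0,3)]: h1:-1[(0,2)]-1 h1:-2[(0,1)]-1 h1:-3[(0,0)]+1*
p2 O@[(0,0)] terminal -1; root [(0,3)] d9
pass branch (O moves first from the same position):
  | p1 O@[(0,3)]: h1:-1[(0,2)]-1 h1:-2[(0,1)]-1 h1:-3[(0,0)]+1*
  | p2 X@[(0,0)] terminal -1; root [(0,3)] d9
X moving scores +1; X passing scores -1

zugzwang((0,3), X) = False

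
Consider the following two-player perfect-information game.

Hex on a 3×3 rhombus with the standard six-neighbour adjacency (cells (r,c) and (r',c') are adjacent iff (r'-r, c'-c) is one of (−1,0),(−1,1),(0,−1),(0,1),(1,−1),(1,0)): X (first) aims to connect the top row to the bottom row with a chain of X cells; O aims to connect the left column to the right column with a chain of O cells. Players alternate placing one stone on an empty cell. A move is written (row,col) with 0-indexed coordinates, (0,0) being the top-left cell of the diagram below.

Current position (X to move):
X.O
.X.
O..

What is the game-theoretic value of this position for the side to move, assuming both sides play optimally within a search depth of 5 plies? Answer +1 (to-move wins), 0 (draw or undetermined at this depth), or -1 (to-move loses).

[X.O/.X./O..] X move#1: (0,1):-1/XXO/.X./O.., (1,0):-1/X.O/XX./O.., (1,2):+1/X.O/.XX/O..*, (2,1):+1/X.O/.X./OX., (2,2):+1/X.O/.X./O.X
[X.O/.XX/O..] O move#2: (0,1):-1/XOO/.XX/O..*, (1,0):-1/X.O/OXX/O.., (2,1):-1/X.O/.XX/OO., (2,2):-1/X.O/.XX/O.O
[XOO/.XX/O..] X move#3: (1,0):+1/XOO/XXX/O..*, (2,1):-1/XOO/.XX/OX., (2,2):-1/XOO/.XX/O.X
[XOO/XXX/O..] O move#4: (2,1):-1/XOO/XXX/OO.*, (2,2):-1/XOO/XXX/O.O
[XOO/XXX/OO.] X move#5: (2,2):+1/XOO/XXX/OOX*
[XOO/XXX/OOX] end (terminal -1, O#6); searched X.O/.X./O.. to 5

value(X.O/.X./O.., X) = +1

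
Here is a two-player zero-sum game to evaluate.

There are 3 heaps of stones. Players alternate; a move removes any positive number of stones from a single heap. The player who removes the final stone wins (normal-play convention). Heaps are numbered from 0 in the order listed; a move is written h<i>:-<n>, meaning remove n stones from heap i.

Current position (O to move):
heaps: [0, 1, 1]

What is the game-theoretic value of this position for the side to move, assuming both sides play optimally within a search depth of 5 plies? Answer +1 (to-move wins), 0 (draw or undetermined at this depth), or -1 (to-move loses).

value((0,1,1), O) = -1

ply 1, O at (0,1,1) | h1:-1=-1→(0,0,1)*; h2:-1=-1→(0,1,0)
ply 2, X at (0,0,1) | h2:-1=+1→(0,0,0)*
ply 3: (0,0,0) is terminal -1 (O); from (0,1,1) depth 5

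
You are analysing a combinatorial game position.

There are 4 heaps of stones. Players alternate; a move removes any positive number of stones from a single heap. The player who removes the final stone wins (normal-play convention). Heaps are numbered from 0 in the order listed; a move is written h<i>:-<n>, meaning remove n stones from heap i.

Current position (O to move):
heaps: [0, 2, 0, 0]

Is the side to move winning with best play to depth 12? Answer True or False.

p1 O@[(0,2,0,0)]: h1:-1[(0,1,0,0)]-1 h1:-2[(0,0,0,0)]+1*
p2 X@[(0,0,0,0)] terminal -1; root [(0,2,0,0)] d12

O winning at [(0,2,0,0)]: True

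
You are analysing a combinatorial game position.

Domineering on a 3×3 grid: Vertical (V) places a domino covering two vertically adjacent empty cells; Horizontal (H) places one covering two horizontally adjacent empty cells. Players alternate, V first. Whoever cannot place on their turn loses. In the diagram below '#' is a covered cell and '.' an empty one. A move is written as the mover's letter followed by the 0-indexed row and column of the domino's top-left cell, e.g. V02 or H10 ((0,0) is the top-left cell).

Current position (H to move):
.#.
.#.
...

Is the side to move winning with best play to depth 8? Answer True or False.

H winning at [.#./.#./...]: False

[.#./.#./...] H move#1: H20:-1/.#./.#./##.*, H21:-1/.#./.#./.##
[.#./.#./##.] V move#2: V00:+1/##./##./##.*, V02:+1/.##/.##/##., V12:+1/.#./.##/###
[##./##./##.] end (terminal -1, H#3); searched .#./.#./... to 8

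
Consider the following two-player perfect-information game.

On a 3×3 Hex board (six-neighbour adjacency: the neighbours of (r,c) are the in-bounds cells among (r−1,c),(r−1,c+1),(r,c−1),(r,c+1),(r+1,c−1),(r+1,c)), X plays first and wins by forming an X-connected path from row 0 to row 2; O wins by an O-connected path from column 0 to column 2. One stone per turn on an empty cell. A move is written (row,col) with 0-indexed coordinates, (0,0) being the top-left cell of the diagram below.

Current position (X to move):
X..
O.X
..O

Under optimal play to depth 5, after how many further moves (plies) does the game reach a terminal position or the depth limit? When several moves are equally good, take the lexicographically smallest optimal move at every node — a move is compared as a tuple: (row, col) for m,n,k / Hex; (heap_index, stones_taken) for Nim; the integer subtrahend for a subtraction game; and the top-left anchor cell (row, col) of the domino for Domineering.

[X../O.X/..O] X move#1: (0,1):-1/XX./O.X/..O, (0,2):-1/X.X/O.X/..O, (1,1):+1/X../OXX/..O*, (2,0):-1/X../O.X/X.O, (2,1):-1/X../O.X/.XO
[X../OXX/..O] O move#2: (0,1):-1/XO./OXX/..O*, (0,2):-1/X.O/OXX/..O, (2,0):-1/X../OXX/O.O, (2,1):-1/X../OXX/.OO
[XO./OXX/..O] X move#3: (0,2):+1/XOX/OXX/..O*, (2,0):-1/XO./OXX/X.O, (2,1):-1/XO./OXX/.XO
[XOX/OXX/..O] O move#4: (2,0):-1/XOX/OXX/O.O*, (2,1):-1/XOX/OXX/.OO
[XOX/OXX/O.O] X move#5: (2,1):+1/XOX/OXX/OXO*
[XOX/OXX/OXO] end (terminal -1, O#6); searched X../O.X/..O to 5

PV length from [X../O.X/..O]: 5 plies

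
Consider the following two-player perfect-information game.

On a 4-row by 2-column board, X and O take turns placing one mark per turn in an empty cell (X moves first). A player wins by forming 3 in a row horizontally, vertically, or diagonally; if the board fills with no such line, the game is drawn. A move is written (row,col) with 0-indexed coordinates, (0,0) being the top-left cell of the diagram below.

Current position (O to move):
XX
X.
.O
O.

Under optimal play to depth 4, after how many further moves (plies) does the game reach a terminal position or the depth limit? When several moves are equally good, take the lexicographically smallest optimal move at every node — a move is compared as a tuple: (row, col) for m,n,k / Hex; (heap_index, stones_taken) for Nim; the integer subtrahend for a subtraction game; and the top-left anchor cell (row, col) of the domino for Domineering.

[XX/X./.O/O.] O move#1: (1,1):-1/XX/XO/.O/O., (2,0):+0/XX/X./OO/O.*, (3,1):-1/XX/X./.O/OO
[XX/X./OO/O.] X move#2: (1,1):+0/XX/XX/OO/O.*, (3,1):+0/XX/X./OO/OX
[XX/XX/OO/O.] O move#3: (3,1):+0/XX/XX/OO/OO*
[XX/XX/OO/OO] end (terminal +0, X#4); searched XX/X./.O/O. to 4

PV length from [XX/X./.O/O.]: 3 plies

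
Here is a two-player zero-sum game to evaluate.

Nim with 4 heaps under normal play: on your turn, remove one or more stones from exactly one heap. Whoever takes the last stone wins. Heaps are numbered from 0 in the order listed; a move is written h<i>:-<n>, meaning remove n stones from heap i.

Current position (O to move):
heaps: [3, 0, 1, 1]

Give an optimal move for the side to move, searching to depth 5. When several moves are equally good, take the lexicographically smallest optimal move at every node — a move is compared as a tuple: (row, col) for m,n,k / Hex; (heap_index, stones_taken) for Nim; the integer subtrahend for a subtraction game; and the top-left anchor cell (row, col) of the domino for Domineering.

O's best at [(3,0,1,1)]: h0:-3

ply 1, O at (3,0,1,1) | h0:-1=-1→(2,0,1,1); h0:-2=-1→(1,0,1,1); h0:-3=+1→(0,0,1,1)*; h2:-1=-1→(3,0,0,1); h3:-1=-1→(3,0,1,0)
ply 2, X at (0,0,1,1) | h2:-1=-1→(0,0,0,1)*; h3:-1=-1→(0,0,1,0)
ply 3, O at (0,0,0,1) | h3:-1=+1→(0,0,0,0)*
ply 4: (0,0,0,0) is terminal -1 (X); from (3,0,1,1) depth 5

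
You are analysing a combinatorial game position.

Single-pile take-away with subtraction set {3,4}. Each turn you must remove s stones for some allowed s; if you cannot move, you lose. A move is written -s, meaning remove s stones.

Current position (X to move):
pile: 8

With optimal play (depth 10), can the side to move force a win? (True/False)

ply 1, X at 8 | -3=-1→5*; -4=-1→4
ply 2, O at 5 | -3=+1→2*; -4=+1→1
ply 3: 2 is terminal -1 (X); from 8 depth 10

X winning at [8]: False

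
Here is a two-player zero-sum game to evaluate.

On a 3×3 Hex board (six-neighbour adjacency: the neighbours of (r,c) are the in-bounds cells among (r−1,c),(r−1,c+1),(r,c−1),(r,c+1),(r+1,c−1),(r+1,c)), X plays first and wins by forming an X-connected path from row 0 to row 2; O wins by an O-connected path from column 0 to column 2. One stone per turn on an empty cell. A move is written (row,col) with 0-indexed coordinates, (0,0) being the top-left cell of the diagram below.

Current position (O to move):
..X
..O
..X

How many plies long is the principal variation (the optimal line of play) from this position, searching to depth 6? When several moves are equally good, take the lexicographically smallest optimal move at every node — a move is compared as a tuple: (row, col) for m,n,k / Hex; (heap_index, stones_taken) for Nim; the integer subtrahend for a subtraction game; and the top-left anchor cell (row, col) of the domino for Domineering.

PV length from [..X/..O/..X]: 5 plies

ply 1, O at ..X/..O/..X | (0,0)=-1→O.X/..O/..X; (0,1)=-1→.OX/..O/..X; (1,0)=-1→..X/O.O/..X; (1,1)=+1→..X/.OO/..X*; (2,0)=+1→..X/..O/O.X; (2,1)=-1→..X/..O/.OX
ply 2, X at ..X/.OO/..X | (0,0)=-1→X.X/.OO/..X*; (0,1)=-1→.XX/.OO/..X; (1,0)=-1→..X/XOO/..X; (2,0)=-1→..X/.OO/X.X; (2,1)=-1→..X/.OO/.XX
ply 3, O at X.X/.OO/..X | (0,1)=+1→XOX/.OO/..X*; (1,0)=+1→X.X/OOO/..X; (2,0)=+1→X.X/.OO/O.X; (2,1)=+1→X.X/.OO/.OX
ply 4, X at XOX/.OO/..X | (1,0)=-1→XOX/XOO/..X*; (2,0)=-1→XOX/.OO/X.X; (2,1)=-1→XOX/.OO/.XX
ply 5, O at XOX/XOO/..X | (2,0)=+1→XOX/XOO/O.X*; (2,1)=-1→XOX/XOO/.OX
ply 6: XOX/XOO/O.X is terminal -1 (X); from ..X/..O/..X depth 6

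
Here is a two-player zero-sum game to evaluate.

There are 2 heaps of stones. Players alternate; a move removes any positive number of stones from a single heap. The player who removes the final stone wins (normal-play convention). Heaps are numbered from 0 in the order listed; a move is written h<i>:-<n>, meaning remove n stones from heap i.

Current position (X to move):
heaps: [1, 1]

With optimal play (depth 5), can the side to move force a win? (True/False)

[(1,1)] X move#1: h0:-1:-1/(0,1)*, h1:-1:-1/(1,0)
[(0,1)] O move#2: h1:-1:+1/(0,0)*
[(0,0)] end (terminal -1, X#3); searched (1,1) to 5

X winning at [(1,1)]: False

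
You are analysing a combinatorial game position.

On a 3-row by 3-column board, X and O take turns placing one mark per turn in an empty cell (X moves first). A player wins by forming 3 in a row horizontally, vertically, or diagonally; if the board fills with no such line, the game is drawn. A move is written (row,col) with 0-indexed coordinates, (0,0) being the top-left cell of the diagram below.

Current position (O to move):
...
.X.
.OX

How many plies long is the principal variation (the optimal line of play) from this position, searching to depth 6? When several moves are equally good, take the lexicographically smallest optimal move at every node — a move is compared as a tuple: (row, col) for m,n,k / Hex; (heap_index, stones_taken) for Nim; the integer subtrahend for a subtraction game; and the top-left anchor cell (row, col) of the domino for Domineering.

[.../.X./.OX] O move#1: (0,0):-1/O../.X./.OX*, (0,1):-1/.O./.X./.OX, (0,2):-1/..O/.X./.OX, (1,0):-1/.../OX./.OX, (1,2):-1/.../.XO/.OX, (2,0):-1/.../.X./OOX
[O../.X./.OX] X move#2: (0,1):+0/OX./.X./.OX, (0,2):+1/O.X/.X./.OX*, (1,0):+0/O../XX./.OX, (1,2):+1/O../.XX/.OX, (2,0):+0/O../.X./XOX
[O.X/.X./.OX] O move#3: (0,1):-1/OOX/.X./.OX*, (1,0):-1/O.X/OX./.OX, (1,2):-1/O.X/.XO/.OX, (2,0):-1/O.X/.X./OOX
[OOX/.X./.OX] X move#4: (1,0):+1/OOX/XX./.OX*, (1,2):+1/OOX/.XX/.OX, (2,0):+1/OOX/.X./XOX
[OOX/XX./.OX] O move#5: (1,2):-1/OOX/XXO/.OX*, (2,0):-1/OOX/XX./OOX
[OOX/XXO/.OX] X move#6: (2,0):+1/OOX/XXO/XOX*
[OOX/XXO/XOX] end (terminal -1, O#7); searched .../.X./.OX to 6

PV length from [.../.X./.OX]: 6 plies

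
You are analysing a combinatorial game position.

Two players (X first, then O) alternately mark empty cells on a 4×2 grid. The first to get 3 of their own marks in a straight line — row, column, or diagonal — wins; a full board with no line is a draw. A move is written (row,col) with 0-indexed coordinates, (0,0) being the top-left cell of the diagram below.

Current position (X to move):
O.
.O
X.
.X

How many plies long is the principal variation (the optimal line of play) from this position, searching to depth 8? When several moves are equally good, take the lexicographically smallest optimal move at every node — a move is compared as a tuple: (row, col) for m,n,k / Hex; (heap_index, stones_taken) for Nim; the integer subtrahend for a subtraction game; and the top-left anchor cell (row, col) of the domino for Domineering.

PV length from [O./.O/X./.X]: 4 plies

p1 X@[O./.O/X./.X]: (0,1)[OX/.O/X./.X]+0* (1,0)[O./XO/X./.X]+0 (2,1)[O./.O/XX/.X]+0 (3,0)[O./.O/X./XX]+0
p2 O@[OX/.O/X./.X]: (1,0)[OX/OO/X./.X]+0* (2,1)[OX/.O/XO/.X]+0 (3,0)[OX/.O/X./OX]+0
p3 X@[OX/OO/X./.X]: (2,1)[OX/OO/XX/.X]+0* (3,0)[OX/OO/X./XX]+0
p4 O@[OX/OO/XX/.X]: (3,0)[OX/OO/XX/OX]+0*
p5 X@[OX/OO/XX/OX] terminal +0; root [O./.O/X./.X] d8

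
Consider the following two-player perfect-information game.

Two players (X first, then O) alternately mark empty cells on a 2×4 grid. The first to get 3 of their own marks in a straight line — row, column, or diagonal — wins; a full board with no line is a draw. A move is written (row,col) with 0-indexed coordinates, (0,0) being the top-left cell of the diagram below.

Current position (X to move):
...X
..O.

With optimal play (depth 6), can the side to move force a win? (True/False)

[...X/..O.] X move#1: (0,0):-1/X..X/..O., (0,1):+0/.X.X/..O.*, (0,2):+0/..XX/..O., (1,0):+0/...X/X.O., (1,1):+0/...X/.XO., (1,3):+0/...X/..OX
[.X.X/..O.] O move#2: (0,0):-1/OX.X/..O., (0,2):+0/.XOX/..O.*, (1,0):-1/.X.X/O.O., (1,1):-1/.X.X/.OO., (1,3):-1/.X.X/..OO
[.XOX/..O.] X move#3: (0,0):-1/XXOX/..O., (1,0):+0/.XOX/X.O.*, (1,1):+0/.XOX/.XO., (1,3):+0/.XOX/..OX
[.XOX/X.O.] O move#4: (0,0):+0/OXOX/X.O.*, (1,1):+0/.XOX/XOO., (1,3):+0/.XOX/X.OO
[OXOX/X.O.] X move#5: (1,1):+0/OXOX/XXO.*, (1,3):+0/OXOX/X.OX
[OXOX/XXO.] O move#6: (1,3):+0/OXOX/XXOO*
[OXOX/XXOO] end (terminal +0, X#7); searched ...X/..O. to 6

X winning at [...X/..O.]: False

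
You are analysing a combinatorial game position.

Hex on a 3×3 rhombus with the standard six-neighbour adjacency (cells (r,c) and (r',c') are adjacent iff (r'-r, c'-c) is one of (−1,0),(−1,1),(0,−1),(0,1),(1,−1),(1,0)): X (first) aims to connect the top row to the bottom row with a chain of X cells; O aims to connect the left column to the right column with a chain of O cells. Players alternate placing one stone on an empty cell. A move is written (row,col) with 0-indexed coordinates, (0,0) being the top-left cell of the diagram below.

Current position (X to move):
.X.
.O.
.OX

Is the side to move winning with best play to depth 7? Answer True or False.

p1 X@[.X./.O./.OX]: (0,0)[XX./.O./.OX]-1* (0,2)[.XX/.O./.OX]-1 (1,0)[.X./XO./.OX]-1 (1,2)[.X./.OX/.OX]-1 (2,0)[.X./.O./XOX]-1
p2 O@[XX./.O./.OX]: (0,2)[XXO/.O./.OX]+1* (1,0)[XX./OO./.OX]+1 (1,2)[XX./.OO/.OX]+1 (2,0)[XX./.O./OOX]+1
p3 X@[XXO/.O./.OX]: (1,0)[XXO/XO./.OX]-1* (1,2)[XXO/.OX/.OX]-1 (2,0)[XXO/.O./XOX]-1
p4 O@[XXO/XO./.OX]: (1,2)[XXO/XOO/.OX]-1 (2,0)[XXO/XO./OOX]+1*
p5 X@[XXO/XO./OOX] terminal -1; root [.X./.O./.OX] d7

X winning at [.X./.O./.OX]: False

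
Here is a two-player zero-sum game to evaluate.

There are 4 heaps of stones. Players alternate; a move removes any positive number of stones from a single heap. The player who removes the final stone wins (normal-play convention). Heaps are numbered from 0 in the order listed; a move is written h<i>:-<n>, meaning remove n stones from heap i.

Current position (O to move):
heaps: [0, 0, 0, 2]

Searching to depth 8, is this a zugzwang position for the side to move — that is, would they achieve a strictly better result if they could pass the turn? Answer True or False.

[(0,0,0,2)] O move#1: h3:-1:-1/(0,0,0,1), h3:-2:+1/(0,0,0,0)*
[(0,0,0,0)] end (terminal -1, X#2); searched (0,0,0,2) to 8
pass branch (X moves first from the same position):
  | [(0,0,0,2)] X move#1: h3:-1:-1/(0,0,0,1), h3:-2:+1/(0,0,0,0)*
  | [(0,0,0,0)] end (terminal -1, O#2); searched (0,0,0,2) to 8
O moving scores +1; O passing scores -1

zugzwang((0,0,0,2), O) = False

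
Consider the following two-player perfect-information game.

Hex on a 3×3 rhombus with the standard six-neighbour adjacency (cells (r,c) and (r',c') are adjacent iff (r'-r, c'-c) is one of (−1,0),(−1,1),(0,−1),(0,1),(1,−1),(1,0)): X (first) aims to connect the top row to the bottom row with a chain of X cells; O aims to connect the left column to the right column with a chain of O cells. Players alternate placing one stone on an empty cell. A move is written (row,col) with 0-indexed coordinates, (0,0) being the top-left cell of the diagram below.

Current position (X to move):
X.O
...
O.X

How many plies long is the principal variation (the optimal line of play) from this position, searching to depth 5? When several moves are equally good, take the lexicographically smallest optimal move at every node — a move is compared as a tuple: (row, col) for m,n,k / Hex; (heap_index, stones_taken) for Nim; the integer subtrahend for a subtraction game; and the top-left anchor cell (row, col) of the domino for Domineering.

p1 X@[X.O/.../O.X]: (0,1)[XXO/.../O.X]-1 (1,0)[X.O/X../O.X]-1 (1,1)[X.O/.X./O.X]+1* (1,2)[X.O/..X/O.X]-1 (2,1)[X.O/.../OXX]-1
p2 O@[X.O/.X./O.X]: (0,1)[XOO/.X./O.X]-1* (1,0)[X.O/OX./O.X]-1 (1,2)[X.O/.XO/O.X]-1 (2,1)[X.O/.X./OOX]-1
p3 X@[XOO/.X./O.X]: (1,0)[XOO/XX./O.X]+1* (1,2)[XOO/.XX/O.X]-1 (2,1)[XOO/.X./OXX]-1
p4 O@[XOO/XX./O.X]: (1,2)[XOO/XXO/O.X]-1* (2,1)[XOO/XX./OOX]-1
p5 X@[XOO/XXO/O.X]: (2,1)[XOO/XXO/OXX]+1*
p6 O@[XOO/XXO/OXX] terminal -1; root [X.O/.../O.X] d5

PV length from [X.O/.../O.X]: 5 plies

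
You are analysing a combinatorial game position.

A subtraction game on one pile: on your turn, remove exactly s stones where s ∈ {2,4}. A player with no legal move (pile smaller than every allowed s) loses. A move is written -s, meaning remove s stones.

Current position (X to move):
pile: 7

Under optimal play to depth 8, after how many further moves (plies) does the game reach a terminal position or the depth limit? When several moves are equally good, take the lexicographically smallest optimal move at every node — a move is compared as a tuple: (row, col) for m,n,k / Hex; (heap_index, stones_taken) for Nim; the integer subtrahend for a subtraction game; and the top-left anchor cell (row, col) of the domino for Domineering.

PV length from [7]: 2 plies

p1 X@[7]: -2[5]-1* -4[3]-1
p2 O@[5]: -2[3]-1 -4[1]+1*
p3 X@[1] terminal -1; root [7] d8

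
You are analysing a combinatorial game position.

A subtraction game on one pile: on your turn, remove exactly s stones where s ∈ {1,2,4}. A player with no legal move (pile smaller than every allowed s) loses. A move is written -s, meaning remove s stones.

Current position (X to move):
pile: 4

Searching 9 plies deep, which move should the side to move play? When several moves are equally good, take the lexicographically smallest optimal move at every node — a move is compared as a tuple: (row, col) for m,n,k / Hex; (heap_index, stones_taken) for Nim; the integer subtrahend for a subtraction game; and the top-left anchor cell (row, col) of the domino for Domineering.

ply 1, X at 4 | -1=+1→3*; -2=-1→2; -4=+1→0
ply 2, O at 3 | -1=-1→2*; -2=-1→1
ply 3, X at 2 | -1=-1→1; -2=+1→0*
ply 4: 0 is terminal -1 (O); from 4 depth 9

X's best at [4]: -1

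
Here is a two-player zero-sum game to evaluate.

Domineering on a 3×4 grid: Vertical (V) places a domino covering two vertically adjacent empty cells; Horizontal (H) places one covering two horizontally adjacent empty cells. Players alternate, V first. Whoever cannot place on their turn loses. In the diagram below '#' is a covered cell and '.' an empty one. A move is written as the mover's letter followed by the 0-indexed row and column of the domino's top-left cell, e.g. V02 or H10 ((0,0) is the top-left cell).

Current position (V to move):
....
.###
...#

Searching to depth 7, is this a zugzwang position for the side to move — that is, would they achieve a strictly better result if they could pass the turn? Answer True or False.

ply 1, V at ..../.###/...# | V00=-1→#.../####/...#*; V10=-1→..../####/#..#
ply 2, H at #.../####/...# | H01=+1→###./####/...#*; H02=+1→#.##/####/...#; H20=+1→#.../####/##.#; H21=+1→#.../####/.###
ply 3: ###./####/...# is terminal -1 (V); from ..../.###/...# depth 7
suppose V passes — search the same position with H to move:
pass> ply 1, H at ..../.###/...# | H00=+1→##../.###/...#*; H01=+1→.##./.###/...#; H02=+1→..##/.###/...#; H20=+1→..../.###/##.#; H21=+1→..../.###/.###
pass> ply 2, V at ##../.###/...# | V10=-1→##../####/#..#*
pass> ply 3, H at ##../####/#..# | H02=+1→####/####/#..#*; H21=+1→##../####/####
pass> ply 4: ####/####/#..# is terminal -1 (V); from ..../.###/...# depth 7
for V: play -1, pass -1

zugzwang(..../.###/...#, V) = False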